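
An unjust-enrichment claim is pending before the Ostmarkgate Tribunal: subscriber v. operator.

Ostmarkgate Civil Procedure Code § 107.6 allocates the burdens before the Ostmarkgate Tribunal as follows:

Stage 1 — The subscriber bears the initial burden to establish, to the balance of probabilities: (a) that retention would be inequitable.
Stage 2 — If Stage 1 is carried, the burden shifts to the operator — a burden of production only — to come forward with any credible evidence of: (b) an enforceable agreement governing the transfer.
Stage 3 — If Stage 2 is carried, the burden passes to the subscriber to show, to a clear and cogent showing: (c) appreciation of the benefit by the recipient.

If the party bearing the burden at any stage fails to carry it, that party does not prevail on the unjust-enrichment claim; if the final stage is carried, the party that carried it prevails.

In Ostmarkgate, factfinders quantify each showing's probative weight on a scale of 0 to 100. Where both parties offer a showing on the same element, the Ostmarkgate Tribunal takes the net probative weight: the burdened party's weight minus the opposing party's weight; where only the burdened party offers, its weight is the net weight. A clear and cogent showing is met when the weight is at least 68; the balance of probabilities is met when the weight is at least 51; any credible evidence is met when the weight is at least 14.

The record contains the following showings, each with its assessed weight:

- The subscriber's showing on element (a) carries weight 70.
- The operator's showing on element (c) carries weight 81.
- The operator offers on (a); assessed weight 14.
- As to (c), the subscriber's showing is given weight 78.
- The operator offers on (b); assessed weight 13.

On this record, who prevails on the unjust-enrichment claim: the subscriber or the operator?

Stage 1 — burden on subscriber; standard: the balance of probabilities (weight is at least 51).
    (a): 70 − 14 = 56 ≥ 51 [met]
  All elements met. The burden passes to the operator.
Stage 2 — burden on operator; standard: any credible evidence (weight is at least 14).
    (b): 13 < 14 [not met]
  Stage 2 not carried; the operator fails its burden.
The analysis ends at Stage 2; the subscriber prevails.

subscriber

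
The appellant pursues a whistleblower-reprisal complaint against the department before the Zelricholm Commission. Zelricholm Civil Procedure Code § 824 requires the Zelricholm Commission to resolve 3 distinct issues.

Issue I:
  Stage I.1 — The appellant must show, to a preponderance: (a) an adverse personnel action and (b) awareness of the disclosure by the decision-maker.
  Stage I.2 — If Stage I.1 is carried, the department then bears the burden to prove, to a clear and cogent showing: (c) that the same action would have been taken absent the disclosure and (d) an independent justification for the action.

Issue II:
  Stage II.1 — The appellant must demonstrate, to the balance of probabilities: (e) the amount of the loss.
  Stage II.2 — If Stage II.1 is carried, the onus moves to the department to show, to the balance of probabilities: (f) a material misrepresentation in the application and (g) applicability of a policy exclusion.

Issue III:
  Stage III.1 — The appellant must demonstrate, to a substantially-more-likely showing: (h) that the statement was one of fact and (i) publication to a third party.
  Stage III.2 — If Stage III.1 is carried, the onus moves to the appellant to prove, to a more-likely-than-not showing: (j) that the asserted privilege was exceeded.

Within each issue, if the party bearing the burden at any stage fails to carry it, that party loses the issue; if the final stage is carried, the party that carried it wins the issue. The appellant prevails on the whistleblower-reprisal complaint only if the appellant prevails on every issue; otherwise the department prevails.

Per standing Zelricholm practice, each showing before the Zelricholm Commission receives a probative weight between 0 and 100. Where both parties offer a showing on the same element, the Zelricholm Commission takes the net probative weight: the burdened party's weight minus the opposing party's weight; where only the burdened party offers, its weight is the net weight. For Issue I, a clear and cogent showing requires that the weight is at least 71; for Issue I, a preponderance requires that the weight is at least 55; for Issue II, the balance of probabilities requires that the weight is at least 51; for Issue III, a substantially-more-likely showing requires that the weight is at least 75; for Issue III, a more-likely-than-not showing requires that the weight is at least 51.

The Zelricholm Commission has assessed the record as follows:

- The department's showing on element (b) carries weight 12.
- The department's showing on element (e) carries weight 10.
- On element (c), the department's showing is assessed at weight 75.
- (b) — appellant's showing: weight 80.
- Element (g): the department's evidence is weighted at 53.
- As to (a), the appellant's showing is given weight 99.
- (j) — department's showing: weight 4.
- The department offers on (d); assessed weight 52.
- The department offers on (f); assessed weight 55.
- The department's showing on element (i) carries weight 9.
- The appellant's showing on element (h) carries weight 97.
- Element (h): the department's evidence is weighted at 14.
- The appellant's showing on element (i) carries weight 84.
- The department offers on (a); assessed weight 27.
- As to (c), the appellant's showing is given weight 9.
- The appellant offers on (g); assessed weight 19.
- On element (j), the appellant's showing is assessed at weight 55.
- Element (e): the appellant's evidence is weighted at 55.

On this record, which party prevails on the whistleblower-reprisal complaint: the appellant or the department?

— Issue I —
Stage I.1 — burden on appellant; standard: a preponderance (weight is at least 55).
    (a): 99 − 27 = 72 ≥ 55 [met]
    (b): 80 − 12 = 68 ≥ 55 [met]
  The appellant carries Stage I.1; the department now bears the burden.
Stage I.2 — burden on department; standard: a clear and cogent showing (weight is at least 71).
    (c): 75 − 9 = 66 < 71 [not met]
    (d): 52 < 71 [not met]
  Stage I.2 not carried; the department fails its burden.
The appellant prevails on this issue.
— Issue II —
Stage II.1 (appellant, the balance of probabilities, weight is at least 51): (e) net 55−10=45 < 51 — fails.
  The appellant does not carry Stage II.1.
So the department prevails on this issue.
— Issue III —
Stage III.1 (appellant, a substantially-more-likely showing, weight is at least 75): (h) net 97−14=83 ≥ 75 — meets; (i) net 84−9=75 ≥ 75 — meets.
  All elements met. The appellant retains the burden for Stage III.2.
Stage III.2 (appellant, a more-likely-than-not showing, weight is at least 51): (j) net 55−4=51 ≥ 51 — meets.
  The appellant carries the last stage.
Every stage carried; the appellant prevails on this issue.
Per-issue: Issue I → appellant; Issue II → department; Issue III → appellant. The appellant must prevail on every issue; overall, the department prevails.

department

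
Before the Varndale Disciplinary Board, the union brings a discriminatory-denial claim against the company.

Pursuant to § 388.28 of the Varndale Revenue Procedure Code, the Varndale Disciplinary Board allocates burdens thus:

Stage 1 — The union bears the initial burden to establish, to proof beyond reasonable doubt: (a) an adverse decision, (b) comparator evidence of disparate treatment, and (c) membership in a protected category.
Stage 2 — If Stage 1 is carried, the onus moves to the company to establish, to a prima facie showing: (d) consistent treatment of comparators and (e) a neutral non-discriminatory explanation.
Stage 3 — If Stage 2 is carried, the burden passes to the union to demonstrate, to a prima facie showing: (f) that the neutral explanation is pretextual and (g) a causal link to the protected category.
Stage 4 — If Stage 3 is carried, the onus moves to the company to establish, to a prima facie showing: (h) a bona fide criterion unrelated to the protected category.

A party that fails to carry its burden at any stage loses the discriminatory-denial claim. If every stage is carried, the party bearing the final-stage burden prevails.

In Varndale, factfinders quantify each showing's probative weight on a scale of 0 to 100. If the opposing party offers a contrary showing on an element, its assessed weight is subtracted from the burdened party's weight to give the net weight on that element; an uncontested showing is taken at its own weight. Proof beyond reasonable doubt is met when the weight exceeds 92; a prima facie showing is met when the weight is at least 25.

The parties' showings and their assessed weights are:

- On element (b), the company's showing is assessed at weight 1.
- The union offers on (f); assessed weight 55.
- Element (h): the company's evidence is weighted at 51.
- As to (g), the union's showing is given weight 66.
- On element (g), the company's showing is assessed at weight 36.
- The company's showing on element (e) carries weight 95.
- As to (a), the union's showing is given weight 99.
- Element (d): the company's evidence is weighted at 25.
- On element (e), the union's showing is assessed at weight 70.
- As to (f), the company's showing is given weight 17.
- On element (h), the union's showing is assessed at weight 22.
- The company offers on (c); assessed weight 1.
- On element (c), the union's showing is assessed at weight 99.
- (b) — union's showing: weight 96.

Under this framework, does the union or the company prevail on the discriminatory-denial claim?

company

Stage 1 — burden on union; standard: proof beyond reasonable doubt (weight exceeds 92).
    (a): 99 > 92 [met]
    (b): 96 − 1 = 95 > 92 [met]
    (c): 99 − 1 = 98 > 92 [met]
  All elements met. The burden passes to the company.
Stage 2 — burden on company; standard: a prima facie showing (weight is at least 25).
    (d): 25 ≥ 25 [met]
    (e): 95 − 70 = 25 ≥ 25 [met]
  All elements met. The burden passes to the union.
Stage 3 — burden on union; standard: a prima facie showing (weight is at least 25).
    (f): 55 − 17 = 38 ≥ 25 [met]
    (g): 66 − 36 = 30 ≥ 25 [met]
  Stage 3 is satisfied; the onus moves to the company.
Stage 4 — burden on company; standard: a prima facie showing (weight is at least 25).
    (h): 51 − 22 = 29 ≥ 25 [met]
  The company carries the last stage.
All stages carried — the company prevails.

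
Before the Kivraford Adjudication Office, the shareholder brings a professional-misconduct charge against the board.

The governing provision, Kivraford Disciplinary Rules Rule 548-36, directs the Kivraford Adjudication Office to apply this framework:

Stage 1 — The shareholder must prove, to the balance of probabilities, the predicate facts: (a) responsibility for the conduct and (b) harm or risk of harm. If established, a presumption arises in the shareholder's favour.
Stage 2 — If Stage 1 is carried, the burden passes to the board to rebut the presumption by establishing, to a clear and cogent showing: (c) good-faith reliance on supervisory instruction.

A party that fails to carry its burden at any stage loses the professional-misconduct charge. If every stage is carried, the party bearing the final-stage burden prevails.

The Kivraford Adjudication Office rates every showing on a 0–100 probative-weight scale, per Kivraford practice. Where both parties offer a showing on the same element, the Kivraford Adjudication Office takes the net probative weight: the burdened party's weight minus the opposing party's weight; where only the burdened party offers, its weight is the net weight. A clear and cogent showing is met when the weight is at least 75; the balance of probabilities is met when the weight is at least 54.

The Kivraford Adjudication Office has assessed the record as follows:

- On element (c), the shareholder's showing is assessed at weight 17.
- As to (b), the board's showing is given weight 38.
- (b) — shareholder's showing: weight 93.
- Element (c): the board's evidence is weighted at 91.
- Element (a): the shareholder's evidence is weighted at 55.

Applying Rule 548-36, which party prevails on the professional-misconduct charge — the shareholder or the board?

shareholder

Stage 1 — burden on shareholder; standard: the balance of probabilities (weight is at least 54).
    (a): 55 ≥ 54 [met]
    (b): 93 − 38 = 55 ≥ 54 [met]
  Stage 1 carried; the burden shifts to the board.
Stage 2 — burden on board; standard: a clear and cogent showing (weight is at least 75).
    (c): 91 − 17 = 74 < 75 [not met]
  The board does not carry Stage 2.
The analysis ends at Stage 2; the shareholder prevails.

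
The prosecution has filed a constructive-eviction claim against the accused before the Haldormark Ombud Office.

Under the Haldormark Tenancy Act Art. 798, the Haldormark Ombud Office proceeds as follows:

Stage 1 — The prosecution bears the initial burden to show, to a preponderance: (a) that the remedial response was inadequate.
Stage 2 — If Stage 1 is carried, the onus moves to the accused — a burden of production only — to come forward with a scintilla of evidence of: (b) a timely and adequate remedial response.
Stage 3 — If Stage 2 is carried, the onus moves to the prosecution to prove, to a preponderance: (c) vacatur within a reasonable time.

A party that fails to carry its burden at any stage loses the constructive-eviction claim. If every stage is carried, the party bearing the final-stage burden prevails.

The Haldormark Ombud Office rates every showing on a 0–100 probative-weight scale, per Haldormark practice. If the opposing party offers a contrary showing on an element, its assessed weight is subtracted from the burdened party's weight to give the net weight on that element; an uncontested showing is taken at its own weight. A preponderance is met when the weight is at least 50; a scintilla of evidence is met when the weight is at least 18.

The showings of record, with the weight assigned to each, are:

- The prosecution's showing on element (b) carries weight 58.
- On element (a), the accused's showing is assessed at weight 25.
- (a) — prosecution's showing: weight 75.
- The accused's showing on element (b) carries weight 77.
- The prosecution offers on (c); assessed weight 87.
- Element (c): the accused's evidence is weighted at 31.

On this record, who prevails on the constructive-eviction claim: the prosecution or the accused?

prosecution

Stage 1 (prosecution, a preponderance, weight is at least 50): (a) net 75−25=50 ≥ 50 — meets.
  The prosecution carries Stage 1; the accused now bears the burden.
Stage 2 (accused, a scintilla of evidence, weight is at least 18): (b) net 77−58=19 ≥ 18 — meets.
  Stage 2 carried; the burden shifts to the prosecution.
Stage 3 (prosecution, a preponderance, weight is at least 50): (c) net 87−31=56 ≥ 50 — meets.
  The prosecution carries the last stage.
Every stage carried; the prosecution prevails.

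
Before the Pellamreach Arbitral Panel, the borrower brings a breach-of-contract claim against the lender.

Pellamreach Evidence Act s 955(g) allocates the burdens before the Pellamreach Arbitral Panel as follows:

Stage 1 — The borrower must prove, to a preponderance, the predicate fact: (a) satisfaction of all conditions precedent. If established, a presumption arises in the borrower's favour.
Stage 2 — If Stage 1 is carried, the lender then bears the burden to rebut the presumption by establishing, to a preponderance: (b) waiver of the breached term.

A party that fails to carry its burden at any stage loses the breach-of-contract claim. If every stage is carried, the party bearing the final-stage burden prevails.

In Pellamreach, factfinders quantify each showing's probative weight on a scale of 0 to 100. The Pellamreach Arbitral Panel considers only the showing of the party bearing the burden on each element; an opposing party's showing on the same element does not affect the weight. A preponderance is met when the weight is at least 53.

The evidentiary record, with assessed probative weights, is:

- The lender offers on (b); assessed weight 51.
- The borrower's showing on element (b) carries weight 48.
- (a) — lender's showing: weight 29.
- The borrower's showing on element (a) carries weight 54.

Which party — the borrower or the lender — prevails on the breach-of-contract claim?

borrower

At Stage 1 the borrower must meet a preponderance (weight is at least 53): on (a) the weight is 54 (the lender's 29 is given no effect), ≥ 53, so (a) meets the standard.
  All elements met. The burden passes to the lender.
At Stage 2 the lender must meet a preponderance (weight is at least 53): on (b) the weight is 51 (the borrower's 48 is given no effect), < 53, so (b) does not meet the standard.
  Not every element is met, so the lender fails to carry Stage 2.
So the borrower prevails.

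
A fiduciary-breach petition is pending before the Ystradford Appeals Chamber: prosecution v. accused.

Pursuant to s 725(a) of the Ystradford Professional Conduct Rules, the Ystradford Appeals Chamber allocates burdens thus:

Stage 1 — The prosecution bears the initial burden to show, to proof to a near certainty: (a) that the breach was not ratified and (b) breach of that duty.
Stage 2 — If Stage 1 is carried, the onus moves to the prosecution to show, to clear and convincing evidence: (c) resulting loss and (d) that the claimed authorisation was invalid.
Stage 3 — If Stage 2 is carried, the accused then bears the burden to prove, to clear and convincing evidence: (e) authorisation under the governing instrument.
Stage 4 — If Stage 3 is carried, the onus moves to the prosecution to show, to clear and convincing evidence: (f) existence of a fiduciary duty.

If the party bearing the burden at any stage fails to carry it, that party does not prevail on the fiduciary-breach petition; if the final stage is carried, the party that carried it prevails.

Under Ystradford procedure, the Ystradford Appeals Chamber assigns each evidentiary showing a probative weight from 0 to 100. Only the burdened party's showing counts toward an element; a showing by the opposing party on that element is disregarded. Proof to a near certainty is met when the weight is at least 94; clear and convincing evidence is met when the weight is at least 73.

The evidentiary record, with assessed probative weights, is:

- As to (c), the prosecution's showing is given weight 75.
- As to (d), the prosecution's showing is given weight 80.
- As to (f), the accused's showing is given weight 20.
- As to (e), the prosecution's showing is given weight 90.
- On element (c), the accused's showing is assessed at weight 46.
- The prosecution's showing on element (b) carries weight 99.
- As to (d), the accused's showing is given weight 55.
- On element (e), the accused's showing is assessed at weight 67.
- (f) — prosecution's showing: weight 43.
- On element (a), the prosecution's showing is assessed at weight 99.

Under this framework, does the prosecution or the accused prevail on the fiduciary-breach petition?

prosecution

Stage 1 — burden on prosecution; standard: proof to a near certainty (weight is at least 94).
    (a): 99 ≥ 94 [met]
    (b): 99 ≥ 94 [met]
  Stage 1 carried; the burden remains with the prosecution.
Stage 2 — burden on prosecution; standard: clear and convincing evidence (weight is at least 73).
    (c): 75 (accused's 46 disregarded) ≥ 73 [met]
    (d): 80 (accused's 55 disregarded) ≥ 73 [met]
  Stage 2 carried; the burden shifts to the accused.
Stage 3 — burden on accused; standard: clear and convincing evidence (weight is at least 73).
    (e): 67 (prosecution's 90 disregarded) < 73 [not met]
  Not every element is met, so the accused fails to carry Stage 3.
So the prosecution prevails.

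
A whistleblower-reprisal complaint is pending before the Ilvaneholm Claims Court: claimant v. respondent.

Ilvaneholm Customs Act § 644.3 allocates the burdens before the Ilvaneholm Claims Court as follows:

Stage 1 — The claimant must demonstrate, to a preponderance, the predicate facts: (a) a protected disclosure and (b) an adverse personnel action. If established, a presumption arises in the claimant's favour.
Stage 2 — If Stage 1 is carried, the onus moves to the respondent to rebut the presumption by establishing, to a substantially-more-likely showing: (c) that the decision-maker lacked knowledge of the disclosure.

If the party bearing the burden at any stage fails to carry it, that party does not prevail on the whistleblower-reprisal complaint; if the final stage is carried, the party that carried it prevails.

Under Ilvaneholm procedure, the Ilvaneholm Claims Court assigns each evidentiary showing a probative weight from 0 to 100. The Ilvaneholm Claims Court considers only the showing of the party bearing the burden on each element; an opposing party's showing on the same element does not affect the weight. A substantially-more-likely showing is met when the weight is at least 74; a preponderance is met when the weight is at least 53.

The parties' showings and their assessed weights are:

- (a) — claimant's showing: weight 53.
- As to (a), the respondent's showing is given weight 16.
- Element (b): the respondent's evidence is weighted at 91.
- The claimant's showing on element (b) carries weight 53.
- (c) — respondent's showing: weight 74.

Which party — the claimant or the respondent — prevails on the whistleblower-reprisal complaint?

respondent

Stage 1 — burden on claimant; standard: a preponderance (weight is at least 53).
    (a): 53 (respondent's 16 disregarded) ≥ 53 [met]
    (b): 53 (respondent's 91 disregarded) ≥ 53 [met]
  All elements met. The burden passes to the respondent.
Stage 2 — burden on respondent; standard: a substantially-more-likely showing (weight is at least 74).
    (c): 74 ≥ 74 [met]
  All elements met at the final stage.
All stages carried — the respondent prevails.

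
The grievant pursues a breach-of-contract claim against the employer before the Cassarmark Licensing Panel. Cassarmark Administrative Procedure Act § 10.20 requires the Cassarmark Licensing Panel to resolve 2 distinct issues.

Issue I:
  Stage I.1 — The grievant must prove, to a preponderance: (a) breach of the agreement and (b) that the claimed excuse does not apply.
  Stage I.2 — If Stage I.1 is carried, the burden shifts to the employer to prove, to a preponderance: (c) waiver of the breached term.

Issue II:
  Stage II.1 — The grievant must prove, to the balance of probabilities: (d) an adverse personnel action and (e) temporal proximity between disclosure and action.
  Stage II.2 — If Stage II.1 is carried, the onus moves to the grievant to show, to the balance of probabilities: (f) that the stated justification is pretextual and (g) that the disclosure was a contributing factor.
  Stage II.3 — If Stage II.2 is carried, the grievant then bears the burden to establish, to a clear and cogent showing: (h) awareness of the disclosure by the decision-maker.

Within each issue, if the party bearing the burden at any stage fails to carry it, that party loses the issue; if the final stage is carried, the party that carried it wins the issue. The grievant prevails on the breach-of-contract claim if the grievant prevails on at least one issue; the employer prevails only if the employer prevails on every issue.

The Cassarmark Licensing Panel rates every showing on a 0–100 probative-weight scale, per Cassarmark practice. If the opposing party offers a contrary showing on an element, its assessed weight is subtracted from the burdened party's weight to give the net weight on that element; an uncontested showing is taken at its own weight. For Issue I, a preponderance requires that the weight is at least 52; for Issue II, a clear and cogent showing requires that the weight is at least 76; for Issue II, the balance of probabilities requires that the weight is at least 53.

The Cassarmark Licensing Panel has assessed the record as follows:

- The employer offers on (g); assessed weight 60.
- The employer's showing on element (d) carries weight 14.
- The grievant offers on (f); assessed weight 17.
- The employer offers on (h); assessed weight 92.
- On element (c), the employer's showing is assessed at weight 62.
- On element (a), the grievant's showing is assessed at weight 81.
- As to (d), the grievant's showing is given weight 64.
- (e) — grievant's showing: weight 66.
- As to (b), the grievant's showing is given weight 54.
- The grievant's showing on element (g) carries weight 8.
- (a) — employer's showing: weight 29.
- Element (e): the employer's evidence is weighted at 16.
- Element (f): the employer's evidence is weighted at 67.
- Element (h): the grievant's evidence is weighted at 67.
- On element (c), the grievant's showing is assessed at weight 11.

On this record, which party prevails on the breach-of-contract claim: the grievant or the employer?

grievant

— Issue I —
At Stage I.1 the grievant must meet a preponderance (weight is at least 52): on (a) the weight is 81 less the opposing 29 gives net 52, ≥ 52, so (a) meets the standard; on (b) the weight is 54, ≥ 52, so (b) meets the standard.
  Stage I.1 carried; the burden shifts to the employer.
At Stage I.2 the employer must meet a preponderance (weight is at least 52): on (c) the weight is 62 less the opposing 11 gives net 51, < 52, so (c) does not meet the standard.
  Not every element is met, so the employer fails to carry Stage I.2.
The grievant prevails on this issue.
— Issue II —
Stage II.1 (grievant, the balance of probabilities, weight is at least 53): (d) net 64−14=50 < 53 — fails; (e) net 66−16=50 < 53 — fails.
  Stage II.1 not carried; the grievant fails its burden.
The analysis ends at Stage II.1; the employer prevails on this issue.
Per-issue: Issue I → grievant; Issue II → employer. The grievant must prevail on at least one issue; overall, the grievant prevails.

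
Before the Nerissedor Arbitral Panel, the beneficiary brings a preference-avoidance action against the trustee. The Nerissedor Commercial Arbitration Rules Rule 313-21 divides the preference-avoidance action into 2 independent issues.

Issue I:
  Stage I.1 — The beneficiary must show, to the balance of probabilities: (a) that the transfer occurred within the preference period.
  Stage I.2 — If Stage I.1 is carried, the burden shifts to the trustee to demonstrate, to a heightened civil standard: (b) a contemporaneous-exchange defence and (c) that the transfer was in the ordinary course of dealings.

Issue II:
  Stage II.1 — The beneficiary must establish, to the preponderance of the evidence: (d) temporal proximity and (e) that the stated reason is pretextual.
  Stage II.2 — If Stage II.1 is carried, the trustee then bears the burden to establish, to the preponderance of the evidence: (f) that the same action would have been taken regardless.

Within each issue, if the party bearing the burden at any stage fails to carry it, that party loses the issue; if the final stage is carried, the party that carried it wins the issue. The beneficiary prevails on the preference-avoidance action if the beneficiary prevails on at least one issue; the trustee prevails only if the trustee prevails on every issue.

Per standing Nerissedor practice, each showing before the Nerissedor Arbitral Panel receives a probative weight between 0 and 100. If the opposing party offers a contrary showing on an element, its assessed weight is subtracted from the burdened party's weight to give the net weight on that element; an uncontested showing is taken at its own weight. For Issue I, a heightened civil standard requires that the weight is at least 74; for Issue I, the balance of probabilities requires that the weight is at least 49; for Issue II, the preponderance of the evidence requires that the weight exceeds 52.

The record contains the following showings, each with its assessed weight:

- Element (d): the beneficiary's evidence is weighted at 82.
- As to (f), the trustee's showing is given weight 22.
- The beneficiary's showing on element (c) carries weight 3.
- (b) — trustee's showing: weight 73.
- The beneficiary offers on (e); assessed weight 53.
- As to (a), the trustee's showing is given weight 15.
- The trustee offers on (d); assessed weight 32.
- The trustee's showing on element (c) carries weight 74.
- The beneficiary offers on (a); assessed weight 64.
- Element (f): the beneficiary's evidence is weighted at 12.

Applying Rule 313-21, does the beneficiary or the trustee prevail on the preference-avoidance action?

— Issue I —
Stage I.1 (beneficiary, the balance of probabilities, weight is at least 49): (a) net 64−15=49 ≥ 49 — meets.
  Stage I.1 carried; the burden shifts to the trustee.
Stage I.2 (trustee, a heightened civil standard, weight is at least 74): (b) 73 < 74 — fails; (c) net 74−3=71 < 74 — fails.
  Stage I.2 not carried; the trustee fails its burden.
The beneficiary prevails on this issue.
— Issue II —
Stage II.1 (beneficiary, the preponderance of the evidence, weight exceeds 52): (d) net 82−32=50 ≤ 52 — fails; (e) 53 > 52 — meets.
  Stage II.1 not carried; the beneficiary fails its burden.
The analysis ends at Stage II.1; the trustee prevails on this issue.
Per-issue: Issue I → beneficiary; Issue II → trustee. The beneficiary must prevail on at least one issue; overall, the beneficiary prevails.

beneficiary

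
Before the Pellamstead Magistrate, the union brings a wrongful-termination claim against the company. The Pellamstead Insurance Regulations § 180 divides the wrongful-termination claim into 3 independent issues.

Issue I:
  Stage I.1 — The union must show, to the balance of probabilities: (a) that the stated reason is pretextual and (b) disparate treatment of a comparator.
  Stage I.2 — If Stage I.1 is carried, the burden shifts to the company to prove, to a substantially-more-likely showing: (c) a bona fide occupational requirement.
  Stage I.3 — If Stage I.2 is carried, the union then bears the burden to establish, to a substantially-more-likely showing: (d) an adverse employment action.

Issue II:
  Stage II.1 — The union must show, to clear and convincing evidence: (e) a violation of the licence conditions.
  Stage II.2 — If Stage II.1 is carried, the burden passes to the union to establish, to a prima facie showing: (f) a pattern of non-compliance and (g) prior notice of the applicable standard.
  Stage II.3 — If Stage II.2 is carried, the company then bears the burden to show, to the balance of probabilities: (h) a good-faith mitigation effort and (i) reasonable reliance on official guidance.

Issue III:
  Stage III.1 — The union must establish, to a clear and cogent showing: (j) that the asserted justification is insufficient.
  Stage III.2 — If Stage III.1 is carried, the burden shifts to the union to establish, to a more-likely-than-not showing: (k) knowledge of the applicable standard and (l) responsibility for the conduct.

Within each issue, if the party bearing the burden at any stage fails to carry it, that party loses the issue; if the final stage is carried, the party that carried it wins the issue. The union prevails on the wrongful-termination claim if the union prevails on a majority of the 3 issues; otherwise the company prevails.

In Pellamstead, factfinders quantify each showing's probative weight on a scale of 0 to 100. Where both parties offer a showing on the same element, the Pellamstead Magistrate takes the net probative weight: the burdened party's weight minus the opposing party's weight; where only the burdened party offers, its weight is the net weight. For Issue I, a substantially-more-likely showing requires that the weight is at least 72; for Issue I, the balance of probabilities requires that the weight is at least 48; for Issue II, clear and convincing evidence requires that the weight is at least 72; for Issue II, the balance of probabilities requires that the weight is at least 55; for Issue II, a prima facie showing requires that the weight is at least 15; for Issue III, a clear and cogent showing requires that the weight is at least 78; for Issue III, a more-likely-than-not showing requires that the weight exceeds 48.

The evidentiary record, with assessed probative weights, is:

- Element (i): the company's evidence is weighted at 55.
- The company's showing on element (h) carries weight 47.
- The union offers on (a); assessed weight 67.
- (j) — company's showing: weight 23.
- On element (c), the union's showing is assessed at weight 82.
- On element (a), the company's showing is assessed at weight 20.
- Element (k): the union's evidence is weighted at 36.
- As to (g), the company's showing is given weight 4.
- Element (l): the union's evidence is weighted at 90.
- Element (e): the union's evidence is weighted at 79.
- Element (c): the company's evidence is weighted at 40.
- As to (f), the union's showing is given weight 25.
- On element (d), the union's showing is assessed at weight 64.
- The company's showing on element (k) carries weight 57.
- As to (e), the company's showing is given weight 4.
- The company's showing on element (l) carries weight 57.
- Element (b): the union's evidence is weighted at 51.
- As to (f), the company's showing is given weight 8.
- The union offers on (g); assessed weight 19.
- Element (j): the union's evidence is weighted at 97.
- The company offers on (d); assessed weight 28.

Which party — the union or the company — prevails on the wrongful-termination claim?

— Issue I —
Stage I.1 (union, the balance of probabilities, weight is at least 48): (a) net 67−20=47 < 48 — fails; (b) 51 ≥ 48 — meets.
  Not every element is met, so the union fails to carry Stage I.1.
The analysis ends at Stage I.1; the company prevails on this issue.
— Issue II —
Stage II.1 (union, clear and convincing evidence, weight is at least 72): (e) net 79−4=75 ≥ 72 — meets.
  All elements met. The union retains the burden for Stage II.2.
Stage II.2 (union, a prima facie showing, weight is at least 15): (f) net 25−8=17 ≥ 15 — meets; (g) net 19−4=15 ≥ 15 — meets.
  Stage II.2 is satisfied; the onus moves to the company.
Stage II.3 (company, the balance of probabilities, weight is at least 55): (h) 47 < 55 — fails; (i) 55 ≥ 55 — meets.
  The company does not carry Stage II.3.
So the union prevails on this issue.
— Issue III —
Stage III.1 (union, a clear and cogent showing, weight is at least 78): (j) net 97−23=74 < 78 — fails.
  The union does not carry Stage III.1.
So the company prevails on this issue.
Per-issue: Issue I → company; Issue II → union; Issue III → company. The union must prevail on a majority of issues; overall, the company prevails.

company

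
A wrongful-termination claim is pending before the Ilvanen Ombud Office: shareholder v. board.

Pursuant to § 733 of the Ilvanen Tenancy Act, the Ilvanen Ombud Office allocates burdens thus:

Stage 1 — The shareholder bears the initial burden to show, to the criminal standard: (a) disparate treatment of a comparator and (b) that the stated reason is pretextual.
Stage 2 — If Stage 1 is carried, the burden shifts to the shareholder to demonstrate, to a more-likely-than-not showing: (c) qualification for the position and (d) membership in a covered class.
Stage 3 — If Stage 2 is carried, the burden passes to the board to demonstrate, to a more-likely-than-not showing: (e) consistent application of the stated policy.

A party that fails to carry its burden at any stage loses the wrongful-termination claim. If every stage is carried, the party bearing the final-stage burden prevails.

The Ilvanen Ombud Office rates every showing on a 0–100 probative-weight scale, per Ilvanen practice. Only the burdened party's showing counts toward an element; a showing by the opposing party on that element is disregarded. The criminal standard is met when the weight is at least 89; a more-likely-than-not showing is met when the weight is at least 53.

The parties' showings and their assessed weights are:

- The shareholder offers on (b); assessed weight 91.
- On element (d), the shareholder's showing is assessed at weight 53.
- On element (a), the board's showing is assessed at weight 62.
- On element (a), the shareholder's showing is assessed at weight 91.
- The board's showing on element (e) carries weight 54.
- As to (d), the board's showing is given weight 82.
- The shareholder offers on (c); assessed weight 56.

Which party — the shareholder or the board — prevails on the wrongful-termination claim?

Stage 1 (shareholder, the criminal standard, weight is at least 89): (a) 91 (board's 62 disregarded) ≥ 89 — meets; (b) 91 ≥ 89 — meets.
  Stage 1 is satisfied; the shareholder continues to bear the burden.
Stage 2 (shareholder, a more-likely-than-not showing, weight is at least 53): (c) 56 ≥ 53 — meets; (d) 53 (board's 82 disregarded) ≥ 53 — meets.
  Stage 2 carried; the burden shifts to the board.
Stage 3 (board, a more-likely-than-not showing, weight is at least 53): (e) 54 ≥ 53 — meets.
  All elements met at the final stage.
All stages carried — the board prevails.

board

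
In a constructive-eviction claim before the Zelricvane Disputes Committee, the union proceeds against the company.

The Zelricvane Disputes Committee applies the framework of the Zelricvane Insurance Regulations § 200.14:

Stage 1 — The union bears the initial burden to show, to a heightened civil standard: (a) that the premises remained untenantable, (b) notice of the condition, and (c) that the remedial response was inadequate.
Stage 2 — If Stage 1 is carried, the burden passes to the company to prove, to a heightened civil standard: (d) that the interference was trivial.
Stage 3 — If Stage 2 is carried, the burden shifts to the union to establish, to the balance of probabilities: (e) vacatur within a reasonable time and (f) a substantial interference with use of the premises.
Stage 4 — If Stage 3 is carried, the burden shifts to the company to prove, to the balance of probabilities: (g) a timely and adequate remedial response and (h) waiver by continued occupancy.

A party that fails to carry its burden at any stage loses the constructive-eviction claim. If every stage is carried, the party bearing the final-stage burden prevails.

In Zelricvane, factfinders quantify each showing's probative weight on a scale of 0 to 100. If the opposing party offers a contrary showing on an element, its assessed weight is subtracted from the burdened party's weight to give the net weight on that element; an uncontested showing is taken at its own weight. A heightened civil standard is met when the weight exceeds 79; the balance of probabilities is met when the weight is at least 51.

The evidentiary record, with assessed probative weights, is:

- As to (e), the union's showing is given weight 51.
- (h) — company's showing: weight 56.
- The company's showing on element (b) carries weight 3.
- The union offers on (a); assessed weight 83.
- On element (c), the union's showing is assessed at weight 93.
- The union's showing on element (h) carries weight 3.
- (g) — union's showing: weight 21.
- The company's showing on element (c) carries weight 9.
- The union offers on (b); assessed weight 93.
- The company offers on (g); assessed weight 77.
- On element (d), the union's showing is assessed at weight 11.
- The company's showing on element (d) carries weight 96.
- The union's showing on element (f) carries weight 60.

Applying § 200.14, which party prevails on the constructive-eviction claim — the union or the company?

company

Stage 1 (union, a heightened civil standard, weight exceeds 79): (a) 83 > 79 — meets; (b) net 93−3=90 > 79 — meets; (c) net 93−9=84 > 79 — meets.
  Stage 1 is satisfied; the onus moves to the company.
Stage 2 (company, a heightened civil standard, weight exceeds 79): (d) net 96−11=85 > 79 — meets.
  All elements met. The burden passes to the union.
Stage 3 (union, the balance of probabilities, weight is at least 51): (e) 51 ≥ 51 — meets; (f) 60 ≥ 51 — meets.
  All elements met. The burden passes to the company.
Stage 4 (company, the balance of probabilities, weight is at least 51): (g) net 77−21=56 ≥ 51 — meets; (h) net 56−3=53 ≥ 51 — meets.
  Stage 4 carried; the final stage is satisfied.
All stages carried — the company prevails.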